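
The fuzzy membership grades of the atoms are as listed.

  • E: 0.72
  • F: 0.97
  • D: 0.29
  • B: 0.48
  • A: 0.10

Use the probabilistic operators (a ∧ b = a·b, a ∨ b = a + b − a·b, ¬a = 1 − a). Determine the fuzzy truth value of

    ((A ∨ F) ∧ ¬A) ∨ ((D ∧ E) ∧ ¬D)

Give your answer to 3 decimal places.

0.894

A ∨ F = a + b − a·b on (0.1000, 0.9700) = 0.9730
¬A = 1 − 0.1000 = 0.9000
(A ∨ F) ∧ ¬A = a·b on (0.9730, 0.9000) = 0.8757
D ∧ E = a·b on (0.2900, 0.7200) = 0.2088
¬D = 1 − 0.2900 = 0.7100
(D ∧ E) ∧ ¬D = a·b on (0.2088, 0.7100) = 0.1482
((A ∨ F) ∧ ¬A) ∨ ((D ∧ E) ∧ ¬D) = a + b − a·b on (0.8757, 0.1482) = 0.8941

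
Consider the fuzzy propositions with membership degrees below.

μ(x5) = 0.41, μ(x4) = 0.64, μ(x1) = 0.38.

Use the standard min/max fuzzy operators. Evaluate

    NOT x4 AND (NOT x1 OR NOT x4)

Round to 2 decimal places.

0.36

NOT x4 = 1 − 0.64 = 0.36
NOT x1 = 1 − 0.38 = 0.62
NOT x4 = 1 − 0.64 = 0.36
NOT x1 OR NOT x4 = max(a, b) on (0.62, 0.36) = 0.62
NOT x4 AND (NOT x1 OR NOT x4) = min(a, b) on (0.36, 0.62) = 0.36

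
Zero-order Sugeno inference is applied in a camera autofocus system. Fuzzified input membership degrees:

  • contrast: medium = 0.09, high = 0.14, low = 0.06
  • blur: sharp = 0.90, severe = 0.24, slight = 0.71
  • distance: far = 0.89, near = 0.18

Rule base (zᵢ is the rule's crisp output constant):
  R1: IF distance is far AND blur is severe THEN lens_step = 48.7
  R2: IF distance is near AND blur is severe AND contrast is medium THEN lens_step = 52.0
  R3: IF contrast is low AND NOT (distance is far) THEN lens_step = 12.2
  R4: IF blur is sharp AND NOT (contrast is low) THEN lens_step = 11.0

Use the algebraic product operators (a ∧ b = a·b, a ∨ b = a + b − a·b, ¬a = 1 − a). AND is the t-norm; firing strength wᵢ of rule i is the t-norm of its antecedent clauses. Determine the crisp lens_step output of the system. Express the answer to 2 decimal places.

18.68

R1 (z=48.7): far=0.89, severe=0.24; AND[a·b] → w = 0.2136
R2 (z=52.0): near=0.18, severe=0.24, medium=0.09; AND[a·b] → w = 0.0039
R3 (z=12.2): low=0.06, ¬far=1−0.89=0.11; AND[a·b] → w = 0.0066
R4 (z=11.0): sharp=0.90, ¬low=1−0.06=0.94; AND[a·b] → w = 0.8460
Weighted average = (0.2136·48.7 + 0.0039·52.0 + 0.0066·12.2 + 0.8460·11.0) / (0.2136 + 0.0039 + 0.0066 + 0.8460)
  = 19.9910 / 1.0701 = 18.68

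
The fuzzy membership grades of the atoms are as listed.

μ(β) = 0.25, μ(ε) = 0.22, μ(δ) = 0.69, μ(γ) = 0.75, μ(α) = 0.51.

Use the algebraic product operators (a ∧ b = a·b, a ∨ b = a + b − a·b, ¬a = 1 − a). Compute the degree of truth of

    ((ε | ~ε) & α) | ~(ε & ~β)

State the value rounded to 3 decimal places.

0.905

~ε = 1 − 0.2200 = 0.7800
ε | ~ε = a + b − a·b on (0.2200, 0.7800) = 0.8284
(ε | ~ε) & α = a·b on (0.8284, 0.5100) = 0.4225
~β = 1 − 0.2500 = 0.7500
ε & ~β = a·b on (0.2200, 0.7500) = 0.1650
~(ε & ~β) = 1 − 0.1650 = 0.8350
((ε | ~ε) & α) | ~(ε & ~β) = a + b − a·b on (0.4225, 0.8350) = 0.9047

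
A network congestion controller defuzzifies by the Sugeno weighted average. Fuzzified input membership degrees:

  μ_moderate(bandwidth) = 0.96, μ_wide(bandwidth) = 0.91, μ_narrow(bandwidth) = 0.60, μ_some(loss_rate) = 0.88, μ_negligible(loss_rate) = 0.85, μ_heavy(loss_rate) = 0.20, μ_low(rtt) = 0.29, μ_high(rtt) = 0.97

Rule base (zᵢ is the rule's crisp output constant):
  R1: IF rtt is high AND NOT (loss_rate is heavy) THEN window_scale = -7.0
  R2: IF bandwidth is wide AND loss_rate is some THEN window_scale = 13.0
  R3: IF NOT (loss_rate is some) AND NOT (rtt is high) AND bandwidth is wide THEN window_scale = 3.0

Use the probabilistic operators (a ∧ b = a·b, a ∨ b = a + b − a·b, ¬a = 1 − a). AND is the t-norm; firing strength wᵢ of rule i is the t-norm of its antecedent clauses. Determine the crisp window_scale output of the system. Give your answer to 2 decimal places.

3.16

R1 (z=-7.0): high=0.97, ¬heavy=1−0.20=0.80; AND[a·b] → w = 0.7760
R2 (z=13.0): wide=0.91, some=0.88; AND[a·b] → w = 0.8008
R3 (z=3.0): ¬some=1−0.88=0.12, ¬high=1−0.97=0.03, wide=0.91; AND[a·b] → w = 0.0033
Weighted average = (0.7760·-7.0 + 0.8008·13.0 + 0.0033·3.0) / (0.7760 + 0.8008 + 0.0033)
  = 4.9882 / 1.5801 = 3.16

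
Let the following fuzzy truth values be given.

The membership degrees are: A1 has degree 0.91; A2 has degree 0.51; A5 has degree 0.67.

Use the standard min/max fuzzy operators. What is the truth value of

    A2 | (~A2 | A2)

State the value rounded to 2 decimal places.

0.51

~A2 = 1 − 0.51 = 0.49
~A2 | A2 = max(a, b) on (0.49, 0.51) = 0.51
A2 | (~A2 | A2) = max(a, b) on (0.51, 0.51) = 0.51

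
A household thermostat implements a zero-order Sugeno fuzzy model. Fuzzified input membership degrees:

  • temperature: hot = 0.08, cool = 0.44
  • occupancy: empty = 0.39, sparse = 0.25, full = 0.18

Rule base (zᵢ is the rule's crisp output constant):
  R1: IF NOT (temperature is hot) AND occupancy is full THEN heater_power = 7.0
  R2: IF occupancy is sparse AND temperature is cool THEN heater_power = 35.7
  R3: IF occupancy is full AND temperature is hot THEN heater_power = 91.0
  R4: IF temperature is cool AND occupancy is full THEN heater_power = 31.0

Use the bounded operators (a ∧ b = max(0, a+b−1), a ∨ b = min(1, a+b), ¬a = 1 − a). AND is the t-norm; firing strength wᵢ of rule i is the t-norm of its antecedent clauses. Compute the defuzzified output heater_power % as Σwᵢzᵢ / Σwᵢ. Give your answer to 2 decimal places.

7.00

R1 (z=7.0): ¬hot=1−0.08=0.92, full=0.18; AND[max(0, a+b−1)] → w = 0.10
R2 (z=35.7): sparse=0.25, cool=0.44; AND[max(0, a+b−1)] → w = 0.00
R3 (z=91.0): full=0.18, hot=0.08; AND[max(0, a+b−1)] → w = 0.00
R4 (z=31.0): cool=0.44, full=0.18; AND[max(0, a+b−1)] → w = 0.00
Weighted average = (0.10·7.0 + 0.00·35.7 + 0.00·91.0 + 0.00·31.0) / (0.10 + 0.00 + 0.00 + 0.00)
  = 0.7000 / 0.1000 = 7.00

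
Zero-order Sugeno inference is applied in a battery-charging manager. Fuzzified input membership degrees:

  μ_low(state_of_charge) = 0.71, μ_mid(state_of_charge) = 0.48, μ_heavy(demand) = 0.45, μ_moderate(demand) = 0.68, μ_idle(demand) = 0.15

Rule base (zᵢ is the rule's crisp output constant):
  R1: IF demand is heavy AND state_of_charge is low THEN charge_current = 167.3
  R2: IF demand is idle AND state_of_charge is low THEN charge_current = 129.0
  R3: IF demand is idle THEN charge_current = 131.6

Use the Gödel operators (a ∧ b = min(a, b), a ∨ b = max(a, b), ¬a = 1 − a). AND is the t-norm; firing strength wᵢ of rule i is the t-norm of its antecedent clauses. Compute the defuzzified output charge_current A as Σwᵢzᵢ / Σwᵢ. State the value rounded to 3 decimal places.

152.500

R1 (z=167.3): heavy=0.45, low=0.71; AND[min(a, b)] → w = 0.45
R2 (z=129.0): idle=0.15, low=0.71; AND[min(a, b)] → w = 0.15
R3 (z=131.6): idle=0.15 → w = 0.15
Weighted average = (0.45·167.3 + 0.15·129.0 + 0.15·131.6) / (0.45 + 0.15 + 0.15)
  = 114.3750 / 0.7500 = 152.500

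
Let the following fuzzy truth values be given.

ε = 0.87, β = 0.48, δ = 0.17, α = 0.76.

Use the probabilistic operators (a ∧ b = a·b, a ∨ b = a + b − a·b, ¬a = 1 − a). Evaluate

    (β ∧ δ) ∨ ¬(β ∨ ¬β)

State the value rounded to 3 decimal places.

β ∧ δ = a·b on (0.4800, 0.1700) = 0.0816
¬β = 1 − 0.4800 = 0.5200
β ∨ ¬β = a + b − a·b on (0.4800, 0.5200) = 0.7504
¬(β ∨ ¬β) = 1 − 0.7504 = 0.2496
(β ∧ δ) ∨ ¬(β ∨ ¬β) = a + b − a·b on (0.0816, 0.2496) = 0.3108

0.311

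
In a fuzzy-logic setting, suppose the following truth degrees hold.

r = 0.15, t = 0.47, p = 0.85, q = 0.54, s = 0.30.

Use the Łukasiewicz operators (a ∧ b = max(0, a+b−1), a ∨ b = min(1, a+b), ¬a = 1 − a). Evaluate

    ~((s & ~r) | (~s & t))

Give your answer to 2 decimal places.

~r = 1 − 0.15 = 0.85
s & ~r = max(0, a+b−1) on (0.30, 0.85) = 0.15
~s = 1 − 0.30 = 0.70
~s & t = max(0, a+b−1) on (0.70, 0.47) = 0.17
(s & ~r) | (~s & t) = min(1, a+b) on (0.15, 0.17) = 0.32
~((s & ~r) | (~s & t)) = 1 − 0.32 = 0.68

0.68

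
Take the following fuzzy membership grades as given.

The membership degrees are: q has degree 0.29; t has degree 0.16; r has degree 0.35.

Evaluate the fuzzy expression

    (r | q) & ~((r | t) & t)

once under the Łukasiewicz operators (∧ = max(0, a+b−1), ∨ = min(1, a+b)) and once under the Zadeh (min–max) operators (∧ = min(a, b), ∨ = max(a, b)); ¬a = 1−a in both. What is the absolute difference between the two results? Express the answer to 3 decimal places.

0.290

Under Łukasiewicz:
  r | q = min(1, a+b) on (0.35, 0.29) = 0.64
  r | t = min(1, a+b) on (0.35, 0.16) = 0.51
  (r | t) & t = max(0, a+b−1) on (0.51, 0.16) = 0.00
  ~((r | t) & t) = 1 − 0.00 = 1.00
  (r | q) & ~((r | t) & t) = max(0, a+b−1) on (0.64, 1.00) = 0.64
  → value = 0.6400
Under Zadeh (min–max):
  r | q = max(a, b) on (0.35, 0.29) = 0.35
  r | t = max(a, b) on (0.35, 0.16) = 0.35
  (r | t) & t = min(a, b) on (0.35, 0.16) = 0.16
  ~((r | t) & t) = 1 − 0.16 = 0.84
  (r | q) & ~((r | t) & t) = min(a, b) on (0.35, 0.84) = 0.35
  → value = 0.3500
|0.6400 − 0.3500| = 0.290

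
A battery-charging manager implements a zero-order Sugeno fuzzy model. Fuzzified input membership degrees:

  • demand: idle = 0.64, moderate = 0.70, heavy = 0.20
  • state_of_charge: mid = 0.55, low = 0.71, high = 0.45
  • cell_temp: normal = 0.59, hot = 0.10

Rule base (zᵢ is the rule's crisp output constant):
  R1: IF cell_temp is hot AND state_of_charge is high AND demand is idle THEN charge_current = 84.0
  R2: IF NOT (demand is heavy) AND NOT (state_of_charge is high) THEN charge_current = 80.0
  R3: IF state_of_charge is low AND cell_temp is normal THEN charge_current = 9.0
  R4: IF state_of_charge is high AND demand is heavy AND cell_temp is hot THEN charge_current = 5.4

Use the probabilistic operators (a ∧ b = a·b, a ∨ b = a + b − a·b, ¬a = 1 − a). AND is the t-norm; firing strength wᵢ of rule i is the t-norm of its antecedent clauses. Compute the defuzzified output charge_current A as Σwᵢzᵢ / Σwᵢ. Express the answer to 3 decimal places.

46.212

R1 (z=84.0): hot=0.10, high=0.45, idle=0.64; AND[a·b] → w = 0.0288
R2 (z=80.0): ¬heavy=1−0.20=0.80, ¬high=1−0.45=0.55; AND[a·b] → w = 0.4400
R3 (z=9.0): low=0.71, normal=0.59; AND[a·b] → w = 0.4189
R4 (z=5.4): high=0.45, heavy=0.20, hot=0.10; AND[a·b] → w = 0.0090
Weighted average = (0.0288·84.0 + 0.4400·80.0 + 0.4189·9.0 + 0.0090·5.4) / (0.0288 + 0.4400 + 0.4189 + 0.0090)
  = 41.4379 / 0.8967 = 46.212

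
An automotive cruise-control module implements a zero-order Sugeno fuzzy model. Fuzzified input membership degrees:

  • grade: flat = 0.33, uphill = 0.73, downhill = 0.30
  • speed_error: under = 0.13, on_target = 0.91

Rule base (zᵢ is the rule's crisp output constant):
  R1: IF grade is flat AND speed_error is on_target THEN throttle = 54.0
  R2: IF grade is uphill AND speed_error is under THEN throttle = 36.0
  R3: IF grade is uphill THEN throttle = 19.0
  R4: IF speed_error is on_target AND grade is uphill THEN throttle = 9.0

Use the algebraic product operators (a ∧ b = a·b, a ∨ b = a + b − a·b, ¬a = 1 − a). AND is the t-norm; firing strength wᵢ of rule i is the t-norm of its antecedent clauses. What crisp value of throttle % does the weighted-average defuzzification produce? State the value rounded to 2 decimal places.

22.06

R1 (z=54.0): flat=0.33, on_target=0.91; AND[a·b] → w = 0.3003
R2 (z=36.0): uphill=0.73, under=0.13; AND[a·b] → w = 0.0949
R3 (z=19.0): uphill=0.73 → w = 0.7300
R4 (z=9.0): on_target=0.91, uphill=0.73; AND[a·b] → w = 0.6643
Weighted average = (0.3003·54.0 + 0.0949·36.0 + 0.7300·19.0 + 0.6643·9.0) / (0.3003 + 0.0949 + 0.7300 + 0.6643)
  = 39.4813 / 1.7895 = 22.06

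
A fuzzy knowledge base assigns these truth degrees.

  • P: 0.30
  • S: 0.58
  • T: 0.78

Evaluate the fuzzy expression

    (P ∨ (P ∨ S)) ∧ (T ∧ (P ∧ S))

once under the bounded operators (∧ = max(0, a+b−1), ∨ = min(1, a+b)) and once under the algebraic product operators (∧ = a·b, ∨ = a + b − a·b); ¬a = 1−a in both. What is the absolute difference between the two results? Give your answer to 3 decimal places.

0.108

Under bounded:
  P ∨ S = min(1, a+b) on (0.30, 0.58) = 0.88
  P ∨ (P ∨ S) = min(1, a+b) on (0.30, 0.88) = 1.00
  P ∧ S = max(0, a+b−1) on (0.30, 0.58) = 0.00
  T ∧ (P ∧ S) = max(0, a+b−1) on (0.78, 0.00) = 0.00
  (P ∨ (P ∨ S)) ∧ (T ∧ (P ∧ S)) = max(0, a+b−1) on (1.00, 0.00) = 0.00
  → value = 0.0000
Under algebraic product:
  P ∨ S = a + b − a·b on (0.3000, 0.5800) = 0.7060
  P ∨ (P ∨ S) = a + b − a·b on (0.3000, 0.7060) = 0.7942
  P ∧ S = a·b on (0.3000, 0.5800) = 0.1740
  T ∧ (P ∧ S) = a·b on (0.7800, 0.1740) = 0.1357
  (P ∨ (P ∨ S)) ∧ (T ∧ (P ∧ S)) = a·b on (0.7942, 0.1357) = 0.1078
  → value = 0.1078
|0.0000 − 0.1078| = 0.108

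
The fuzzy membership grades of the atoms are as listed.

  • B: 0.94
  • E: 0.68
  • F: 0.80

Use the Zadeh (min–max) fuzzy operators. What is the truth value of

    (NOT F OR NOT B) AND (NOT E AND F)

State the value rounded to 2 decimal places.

NOT F = 1 − 0.80 = 0.20
NOT B = 1 − 0.94 = 0.06
NOT F OR NOT B = max(a, b) on (0.20, 0.06) = 0.20
NOT E = 1 − 0.68 = 0.32
NOT E AND F = min(a, b) on (0.32, 0.80) = 0.32
(NOT F OR NOT B) AND (NOT E AND F) = min(a, b) on (0.20, 0.32) = 0.20

0.20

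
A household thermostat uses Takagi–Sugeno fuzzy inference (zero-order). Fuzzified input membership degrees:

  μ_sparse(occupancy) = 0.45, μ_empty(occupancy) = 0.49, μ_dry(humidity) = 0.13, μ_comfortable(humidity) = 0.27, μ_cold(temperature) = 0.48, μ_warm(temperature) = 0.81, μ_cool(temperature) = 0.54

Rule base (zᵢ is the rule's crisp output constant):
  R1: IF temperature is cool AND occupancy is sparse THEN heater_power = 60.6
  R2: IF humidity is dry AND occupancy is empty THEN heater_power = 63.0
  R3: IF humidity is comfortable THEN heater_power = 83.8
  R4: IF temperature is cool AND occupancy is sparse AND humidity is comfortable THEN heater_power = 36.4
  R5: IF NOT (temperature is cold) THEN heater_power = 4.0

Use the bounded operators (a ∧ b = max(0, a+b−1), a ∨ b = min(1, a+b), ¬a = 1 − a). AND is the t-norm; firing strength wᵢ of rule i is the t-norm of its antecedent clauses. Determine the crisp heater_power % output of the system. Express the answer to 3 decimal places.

31.273

R1 (z=60.6): cool=0.54, sparse=0.45; AND[max(0, a+b−1)] → w = 0.00
R2 (z=63.0): dry=0.13, empty=0.49; AND[max(0, a+b−1)] → w = 0.00
R3 (z=83.8): comfortable=0.27 → w = 0.27
R4 (z=36.4): cool=0.54, sparse=0.45, comfortable=0.27; AND[max(0, a+b−1)] → w = 0.00
R5 (z=4.0): ¬cold=1−0.48=0.52 → w = 0.52
Weighted average = (0.00·60.6 + 0.00·63.0 + 0.27·83.8 + 0.00·36.4 + 0.52·4.0) / (0.00 + 0.00 + 0.27 + 0.00 + 0.52)
  = 24.7060 / 0.7900 = 31.273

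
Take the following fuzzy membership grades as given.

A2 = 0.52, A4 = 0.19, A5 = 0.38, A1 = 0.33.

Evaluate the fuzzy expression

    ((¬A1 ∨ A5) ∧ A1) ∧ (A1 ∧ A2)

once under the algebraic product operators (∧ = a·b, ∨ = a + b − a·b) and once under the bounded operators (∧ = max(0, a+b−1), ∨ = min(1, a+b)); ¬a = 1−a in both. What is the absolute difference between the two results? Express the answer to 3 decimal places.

Under algebraic product:
  ¬A1 = 1 − 0.3300 = 0.6700
  ¬A1 ∨ A5 = a + b − a·b on (0.6700, 0.3800) = 0.7954
  (¬A1 ∨ A5) ∧ A1 = a·b on (0.7954, 0.3300) = 0.2625
  A1 ∧ A2 = a·b on (0.3300, 0.5200) = 0.1716
  ((¬A1 ∨ A5) ∧ A1) ∧ (A1 ∧ A2) = a·b on (0.2625, 0.1716) = 0.0450
  → value = 0.0450
Under bounded:
  ¬A1 = 1 − 0.33 = 0.67
  ¬A1 ∨ A5 = min(1, a+b) on (0.67, 0.38) = 1.00
  (¬A1 ∨ A5) ∧ A1 = max(0, a+b−1) on (1.00, 0.33) = 0.33
  A1 ∧ A2 = max(0, a+b−1) on (0.33, 0.52) = 0.00
  ((¬A1 ∨ A5) ∧ A1) ∧ (A1 ∧ A2) = max(0, a+b−1) on (0.33, 0.00) = 0.00
  → value = 0.0000
|0.0450 − 0.0000| = 0.045

0.045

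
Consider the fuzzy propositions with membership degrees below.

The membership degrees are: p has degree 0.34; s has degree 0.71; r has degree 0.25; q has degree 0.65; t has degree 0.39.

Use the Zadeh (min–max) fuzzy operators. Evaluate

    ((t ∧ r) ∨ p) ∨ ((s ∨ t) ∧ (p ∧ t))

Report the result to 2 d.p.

0.34

t ∧ r = min(a, b) on (0.39, 0.25) = 0.25
(t ∧ r) ∨ p = max(a, b) on (0.25, 0.34) = 0.34
s ∨ t = max(a, b) on (0.71, 0.39) = 0.71
p ∧ t = min(a, b) on (0.34, 0.39) = 0.34
(s ∨ t) ∧ (p ∧ t) = min(a, b) on (0.71, 0.34) = 0.34
((t ∧ r) ∨ p) ∨ ((s ∨ t) ∧ (p ∧ t)) = max(a, b) on (0.34, 0.34) = 0.34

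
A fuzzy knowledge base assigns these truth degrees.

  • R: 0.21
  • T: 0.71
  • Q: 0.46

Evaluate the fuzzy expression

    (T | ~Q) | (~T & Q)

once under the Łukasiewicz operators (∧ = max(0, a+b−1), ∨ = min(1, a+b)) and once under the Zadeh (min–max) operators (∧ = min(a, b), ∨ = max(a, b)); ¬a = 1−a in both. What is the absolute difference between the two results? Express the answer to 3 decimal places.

Under Łukasiewicz:
  ~Q = 1 − 0.46 = 0.54
  T | ~Q = min(1, a+b) on (0.71, 0.54) = 1.00
  ~T = 1 − 0.71 = 0.29
  ~T & Q = max(0, a+b−1) on (0.29, 0.46) = 0.00
  (T | ~Q) | (~T & Q) = min(1, a+b) on (1.00, 0.00) = 1.00
  → value = 1.0000
Under Zadeh (min–max):
  ~Q = 1 − 0.46 = 0.54
  T | ~Q = max(a, b) on (0.71, 0.54) = 0.71
  ~T = 1 − 0.71 = 0.29
  ~T & Q = min(a, b) on (0.29, 0.46) = 0.29
  (T | ~Q) | (~T & Q) = max(a, b) on (0.71, 0.29) = 0.71
  → value = 0.7100
|1.0000 − 0.7100| = 0.290

0.290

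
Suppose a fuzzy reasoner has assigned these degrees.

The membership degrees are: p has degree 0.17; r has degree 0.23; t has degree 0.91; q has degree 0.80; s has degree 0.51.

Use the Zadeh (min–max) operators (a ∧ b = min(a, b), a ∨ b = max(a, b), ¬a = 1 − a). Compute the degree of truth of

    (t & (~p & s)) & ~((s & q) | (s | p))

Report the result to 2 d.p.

~p = 1 − 0.17 = 0.83
~p & s = min(a, b) on (0.83, 0.51) = 0.51
t & (~p & s) = min(a, b) on (0.91, 0.51) = 0.51
s & q = min(a, b) on (0.51, 0.80) = 0.51
s | p = max(a, b) on (0.51, 0.17) = 0.51
(s & q) | (s | p) = max(a, b) on (0.51, 0.51) = 0.51
~((s & q) | (s | p)) = 1 − 0.51 = 0.49
(t & (~p & s)) & ~((s & q) | (s | p)) = min(a, b) on (0.51, 0.49) = 0.49

0.49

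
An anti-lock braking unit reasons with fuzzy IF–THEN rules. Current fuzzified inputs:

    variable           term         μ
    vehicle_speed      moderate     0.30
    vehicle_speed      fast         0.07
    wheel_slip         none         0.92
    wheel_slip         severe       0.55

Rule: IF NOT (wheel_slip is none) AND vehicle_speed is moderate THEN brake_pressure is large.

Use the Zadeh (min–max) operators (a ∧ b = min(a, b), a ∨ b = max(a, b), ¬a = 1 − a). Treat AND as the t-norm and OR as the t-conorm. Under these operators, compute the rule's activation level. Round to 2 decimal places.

firing strength: ¬none=1−0.92=0.08, moderate=0.30; AND[min(a, b)] → w = 0.08

0.08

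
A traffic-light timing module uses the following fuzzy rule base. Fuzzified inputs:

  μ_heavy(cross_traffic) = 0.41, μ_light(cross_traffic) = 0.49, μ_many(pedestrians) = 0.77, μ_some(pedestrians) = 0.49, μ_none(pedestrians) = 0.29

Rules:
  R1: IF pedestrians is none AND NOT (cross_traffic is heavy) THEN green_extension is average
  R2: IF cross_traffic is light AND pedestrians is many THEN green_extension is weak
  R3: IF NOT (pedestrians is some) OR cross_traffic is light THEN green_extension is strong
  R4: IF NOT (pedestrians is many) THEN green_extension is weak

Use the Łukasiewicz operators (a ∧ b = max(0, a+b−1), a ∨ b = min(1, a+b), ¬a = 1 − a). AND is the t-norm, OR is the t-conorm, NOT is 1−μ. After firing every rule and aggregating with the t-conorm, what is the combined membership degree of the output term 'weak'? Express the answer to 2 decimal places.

0.49

R1: none=0.29, ¬heavy=1−0.41=0.59; AND[max(0, a+b−1)] → w = 0.00
R2: light=0.49, many=0.77; AND[max(0, a+b−1)] → w = 0.26
R3: ¬some=1−0.49=0.51, light=0.49; OR[min(1, a+b)] → w = 1.00
R4: ¬many=1−0.77=0.23 → w = 0.23
Rules with consequent 'weak': {R2, R4} → strengths 0.26, 0.23
Aggregate via t-conorm [min(1, a+b)]: 0.49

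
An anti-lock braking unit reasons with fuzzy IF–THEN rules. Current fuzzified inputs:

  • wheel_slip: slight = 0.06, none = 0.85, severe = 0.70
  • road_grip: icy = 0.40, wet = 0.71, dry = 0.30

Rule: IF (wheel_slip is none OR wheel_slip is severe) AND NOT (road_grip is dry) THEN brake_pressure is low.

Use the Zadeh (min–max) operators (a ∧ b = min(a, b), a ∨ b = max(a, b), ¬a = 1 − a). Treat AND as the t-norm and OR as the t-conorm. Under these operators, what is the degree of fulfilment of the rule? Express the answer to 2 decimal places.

0.70

firing strength: (none=0.85 OR severe=0.70) = 0.85; AND[min(a, b)] with ¬dry=1−0.30=0.70 → w = 0.70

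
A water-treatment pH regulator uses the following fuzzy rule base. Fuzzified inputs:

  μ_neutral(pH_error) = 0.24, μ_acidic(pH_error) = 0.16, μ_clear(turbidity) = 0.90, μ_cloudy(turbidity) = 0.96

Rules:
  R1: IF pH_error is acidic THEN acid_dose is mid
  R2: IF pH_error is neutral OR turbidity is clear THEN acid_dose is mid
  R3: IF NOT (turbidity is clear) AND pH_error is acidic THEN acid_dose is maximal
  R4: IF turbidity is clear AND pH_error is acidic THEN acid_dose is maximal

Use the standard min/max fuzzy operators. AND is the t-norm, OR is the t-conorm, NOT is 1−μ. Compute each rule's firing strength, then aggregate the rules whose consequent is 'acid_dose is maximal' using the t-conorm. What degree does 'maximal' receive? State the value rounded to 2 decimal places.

0.16

R1: acidic=0.16 → w = 0.16
R2: neutral=0.24, clear=0.90; OR[max(a, b)] → w = 0.90
R3: ¬clear=1−0.90=0.10, acidic=0.16; AND[min(a, b)] → w = 0.10
R4: clear=0.90, acidic=0.16; AND[min(a, b)] → w = 0.16
Rules with consequent 'maximal': {R3, R4} → strengths 0.10, 0.16
Aggregate via t-conorm [max(a, b)]: 0.16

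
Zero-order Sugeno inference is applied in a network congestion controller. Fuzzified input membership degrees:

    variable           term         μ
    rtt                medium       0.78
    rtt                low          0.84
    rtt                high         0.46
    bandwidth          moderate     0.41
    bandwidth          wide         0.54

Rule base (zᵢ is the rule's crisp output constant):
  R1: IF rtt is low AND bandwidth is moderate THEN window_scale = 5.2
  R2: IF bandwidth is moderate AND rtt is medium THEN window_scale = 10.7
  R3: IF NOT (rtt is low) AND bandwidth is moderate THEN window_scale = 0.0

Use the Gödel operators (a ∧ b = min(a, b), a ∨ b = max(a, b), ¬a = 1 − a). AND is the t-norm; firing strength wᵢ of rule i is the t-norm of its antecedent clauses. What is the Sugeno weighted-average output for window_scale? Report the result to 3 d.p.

6.652

R1 (z=5.2): low=0.84, moderate=0.41; AND[min(a, b)] → w = 0.41
R2 (z=10.7): moderate=0.41, medium=0.78; AND[min(a, b)] → w = 0.41
R3 (z=0.0): ¬low=1−0.84=0.16, moderate=0.41; AND[min(a, b)] → w = 0.16
Weighted average = (0.41·5.2 + 0.41·10.7 + 0.16·0.0) / (0.41 + 0.41 + 0.16)
  = 6.5190 / 0.9800 = 6.652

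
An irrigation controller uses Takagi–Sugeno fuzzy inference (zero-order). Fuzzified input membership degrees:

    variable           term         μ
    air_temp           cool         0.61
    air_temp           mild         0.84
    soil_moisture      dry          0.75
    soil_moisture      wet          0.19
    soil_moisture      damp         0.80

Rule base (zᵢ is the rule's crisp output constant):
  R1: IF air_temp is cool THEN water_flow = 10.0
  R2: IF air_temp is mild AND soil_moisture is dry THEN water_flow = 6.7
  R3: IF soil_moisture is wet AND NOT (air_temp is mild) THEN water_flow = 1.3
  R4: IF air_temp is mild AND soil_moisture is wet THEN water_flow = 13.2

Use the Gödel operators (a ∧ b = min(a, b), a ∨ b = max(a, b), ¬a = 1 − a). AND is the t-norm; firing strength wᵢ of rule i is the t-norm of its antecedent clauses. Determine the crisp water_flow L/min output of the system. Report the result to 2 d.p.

8.09

R1 (z=10.0): cool=0.61 → w = 0.61
R2 (z=6.7): mild=0.84, dry=0.75; AND[min(a, b)] → w = 0.75
R3 (z=1.3): wet=0.19, ¬mild=1−0.84=0.16; AND[min(a, b)] → w = 0.16
R4 (z=13.2): mild=0.84, wet=0.19; AND[min(a, b)] → w = 0.19
Weighted average = (0.61·10.0 + 0.75·6.7 + 0.16·1.3 + 0.19·13.2) / (0.61 + 0.75 + 0.16 + 0.19)
  = 13.8410 / 1.7100 = 8.09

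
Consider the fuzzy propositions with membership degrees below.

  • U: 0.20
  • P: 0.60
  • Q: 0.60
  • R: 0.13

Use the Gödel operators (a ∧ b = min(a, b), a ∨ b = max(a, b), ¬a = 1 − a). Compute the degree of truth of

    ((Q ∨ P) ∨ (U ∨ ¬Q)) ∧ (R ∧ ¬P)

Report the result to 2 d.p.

Q ∨ P = max(a, b) on (0.60, 0.60) = 0.60
¬Q = 1 − 0.60 = 0.40
U ∨ ¬Q = max(a, b) on (0.20, 0.40) = 0.40
(Q ∨ P) ∨ (U ∨ ¬Q) = max(a, b) on (0.60, 0.40) = 0.60
¬P = 1 − 0.60 = 0.40
R ∧ ¬P = min(a, b) on (0.13, 0.40) = 0.13
((Q ∨ P) ∨ (U ∨ ¬Q)) ∧ (R ∧ ¬P) = min(a, b) on (0.60, 0.13) = 0.13

0.13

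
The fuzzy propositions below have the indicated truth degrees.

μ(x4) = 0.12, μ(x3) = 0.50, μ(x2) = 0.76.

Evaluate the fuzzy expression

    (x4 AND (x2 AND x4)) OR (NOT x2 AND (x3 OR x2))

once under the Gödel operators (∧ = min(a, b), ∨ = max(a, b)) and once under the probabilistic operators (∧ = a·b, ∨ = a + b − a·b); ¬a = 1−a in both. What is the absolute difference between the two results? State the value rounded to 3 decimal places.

Under Gödel:
  x2 AND x4 = min(a, b) on (0.76, 0.12) = 0.12
  x4 AND (x2 AND x4) = min(a, b) on (0.12, 0.12) = 0.12
  NOT x2 = 1 − 0.76 = 0.24
  x3 OR x2 = max(a, b) on (0.50, 0.76) = 0.76
  NOT x2 AND (x3 OR x2) = min(a, b) on (0.24, 0.76) = 0.24
  (x4 AND (x2 AND x4)) OR (NOT x2 AND (x3 OR x2)) = max(a, b) on (0.12, 0.24) = 0.24
  → value = 0.2400
Under probabilistic:
  x2 AND x4 = a·b on (0.7600, 0.1200) = 0.0912
  x4 AND (x2 AND x4) = a·b on (0.1200, 0.0912) = 0.0109
  NOT x2 = 1 − 0.7600 = 0.2400
  x3 OR x2 = a + b − a·b on (0.5000, 0.7600) = 0.8800
  NOT x2 AND (x3 OR x2) = a·b on (0.2400, 0.8800) = 0.2112
  (x4 AND (x2 AND x4)) OR (NOT x2 AND (x3 OR x2)) = a + b − a·b on (0.0109, 0.2112) = 0.2198
  → value = 0.2198
|0.2400 − 0.2198| = 0.020

0.020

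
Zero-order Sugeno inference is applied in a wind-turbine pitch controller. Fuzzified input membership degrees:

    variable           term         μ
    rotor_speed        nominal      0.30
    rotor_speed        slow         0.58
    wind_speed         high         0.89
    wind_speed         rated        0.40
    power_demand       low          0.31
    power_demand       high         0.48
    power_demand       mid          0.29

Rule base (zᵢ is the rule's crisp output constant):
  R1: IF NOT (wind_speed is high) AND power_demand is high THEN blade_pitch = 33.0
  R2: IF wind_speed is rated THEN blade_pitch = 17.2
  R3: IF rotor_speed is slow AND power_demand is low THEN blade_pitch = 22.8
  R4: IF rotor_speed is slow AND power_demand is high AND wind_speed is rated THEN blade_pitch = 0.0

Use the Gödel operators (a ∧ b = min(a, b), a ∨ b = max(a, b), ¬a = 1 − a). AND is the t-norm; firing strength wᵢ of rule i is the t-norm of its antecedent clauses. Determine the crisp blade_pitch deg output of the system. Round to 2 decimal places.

R1 (z=33.0): ¬high=1−0.89=0.11, high=0.48; AND[min(a, b)] → w = 0.11
R2 (z=17.2): rated=0.40 → w = 0.40
R3 (z=22.8): slow=0.58, low=0.31; AND[min(a, b)] → w = 0.31
R4 (z=0.0): slow=0.58, high=0.48, rated=0.40; AND[min(a, b)] → w = 0.40
Weighted average = (0.11·33.0 + 0.40·17.2 + 0.31·22.8 + 0.40·0.0) / (0.11 + 0.40 + 0.31 + 0.40)
  = 17.5780 / 1.2200 = 14.41

14.41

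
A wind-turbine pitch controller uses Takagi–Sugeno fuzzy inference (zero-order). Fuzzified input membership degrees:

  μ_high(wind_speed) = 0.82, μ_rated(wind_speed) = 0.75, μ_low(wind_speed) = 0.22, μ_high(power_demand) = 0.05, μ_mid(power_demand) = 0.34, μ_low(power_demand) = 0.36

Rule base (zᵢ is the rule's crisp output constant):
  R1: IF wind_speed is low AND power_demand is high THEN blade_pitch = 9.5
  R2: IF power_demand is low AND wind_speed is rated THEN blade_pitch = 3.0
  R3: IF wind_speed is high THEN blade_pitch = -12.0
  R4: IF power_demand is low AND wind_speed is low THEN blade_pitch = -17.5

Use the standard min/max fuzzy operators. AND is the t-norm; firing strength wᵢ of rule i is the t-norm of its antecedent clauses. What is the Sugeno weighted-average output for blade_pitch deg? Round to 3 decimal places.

-8.369

R1 (z=9.5): low=0.22, high=0.05; AND[min(a, b)] → w = 0.05
R2 (z=3.0): low=0.36, rated=0.75; AND[min(a, b)] → w = 0.36
R3 (z=-12.0): high=0.82 → w = 0.82
R4 (z=-17.5): low=0.36, low=0.22; AND[min(a, b)] → w = 0.22
Weighted average = (0.05·9.5 + 0.36·3.0 + 0.82·-12.0 + 0.22·-17.5) / (0.05 + 0.36 + 0.82 + 0.22)
  = -12.1350 / 1.4500 = -8.369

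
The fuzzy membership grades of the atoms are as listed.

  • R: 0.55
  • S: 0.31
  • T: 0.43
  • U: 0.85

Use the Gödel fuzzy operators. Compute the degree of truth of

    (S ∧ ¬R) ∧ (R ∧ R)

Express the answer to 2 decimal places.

0.31

¬R = 1 − 0.55 = 0.45
S ∧ ¬R = min(a, b) on (0.31, 0.45) = 0.31
R ∧ R = min(a, b) on (0.55, 0.55) = 0.55
(S ∧ ¬R) ∧ (R ∧ R) = min(a, b) on (0.31, 0.55) = 0.31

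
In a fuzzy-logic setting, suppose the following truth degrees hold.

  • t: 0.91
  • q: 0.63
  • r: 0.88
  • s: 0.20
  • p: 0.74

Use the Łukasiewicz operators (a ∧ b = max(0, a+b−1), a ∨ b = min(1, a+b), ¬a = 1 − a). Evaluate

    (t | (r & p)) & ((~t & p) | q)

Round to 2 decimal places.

r & p = max(0, a+b−1) on (0.88, 0.74) = 0.62
t | (r & p) = min(1, a+b) on (0.91, 0.62) = 1.00
~t = 1 − 0.91 = 0.09
~t & p = max(0, a+b−1) on (0.09, 0.74) = 0.00
(~t & p) | q = min(1, a+b) on (0.00, 0.63) = 0.63
(t | (r & p)) & ((~t & p) | q) = max(0, a+b−1) on (1.00, 0.63) = 0.63

0.63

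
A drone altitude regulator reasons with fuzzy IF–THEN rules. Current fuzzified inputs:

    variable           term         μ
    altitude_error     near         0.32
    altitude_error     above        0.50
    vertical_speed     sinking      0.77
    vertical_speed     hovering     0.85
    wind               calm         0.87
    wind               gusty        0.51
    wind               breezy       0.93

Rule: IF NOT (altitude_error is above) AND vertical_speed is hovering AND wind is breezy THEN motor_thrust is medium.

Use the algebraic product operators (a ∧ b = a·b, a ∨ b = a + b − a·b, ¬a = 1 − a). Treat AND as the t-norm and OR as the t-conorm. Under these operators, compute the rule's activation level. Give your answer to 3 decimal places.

firing strength: ¬above=1−0.50=0.50, hovering=0.85, breezy=0.93; AND[a·b] → w = 0.3952

0.395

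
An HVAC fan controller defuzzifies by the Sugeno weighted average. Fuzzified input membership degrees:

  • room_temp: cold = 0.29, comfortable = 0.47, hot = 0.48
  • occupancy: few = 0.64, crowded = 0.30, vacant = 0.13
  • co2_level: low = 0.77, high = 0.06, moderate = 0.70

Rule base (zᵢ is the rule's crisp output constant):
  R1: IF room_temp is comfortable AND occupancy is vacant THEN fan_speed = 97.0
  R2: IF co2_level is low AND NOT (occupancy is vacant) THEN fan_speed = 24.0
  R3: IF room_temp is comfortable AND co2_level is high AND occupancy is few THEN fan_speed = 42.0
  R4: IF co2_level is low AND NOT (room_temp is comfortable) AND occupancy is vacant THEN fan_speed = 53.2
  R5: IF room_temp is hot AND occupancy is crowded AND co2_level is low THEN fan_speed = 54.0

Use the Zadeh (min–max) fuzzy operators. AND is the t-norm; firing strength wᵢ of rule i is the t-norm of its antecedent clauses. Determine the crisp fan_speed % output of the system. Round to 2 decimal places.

R1 (z=97.0): comfortable=0.47, vacant=0.13; AND[min(a, b)] → w = 0.13
R2 (z=24.0): low=0.77, ¬vacant=1−0.13=0.87; AND[min(a, b)] → w = 0.77
R3 (z=42.0): comfortable=0.47, high=0.06, few=0.64; AND[min(a, b)] → w = 0.06
R4 (z=53.2): low=0.77, ¬comfortable=1−0.47=0.53, vacant=0.13; AND[min(a, b)] → w = 0.13
R5 (z=54.0): hot=0.48, crowded=0.30, low=0.77; AND[min(a, b)] → w = 0.30
Weighted average = (0.13·97.0 + 0.77·24.0 + 0.06·42.0 + 0.13·53.2 + 0.30·54.0) / (0.13 + 0.77 + 0.06 + 0.13 + 0.30)
  = 56.7260 / 1.3900 = 40.81

40.81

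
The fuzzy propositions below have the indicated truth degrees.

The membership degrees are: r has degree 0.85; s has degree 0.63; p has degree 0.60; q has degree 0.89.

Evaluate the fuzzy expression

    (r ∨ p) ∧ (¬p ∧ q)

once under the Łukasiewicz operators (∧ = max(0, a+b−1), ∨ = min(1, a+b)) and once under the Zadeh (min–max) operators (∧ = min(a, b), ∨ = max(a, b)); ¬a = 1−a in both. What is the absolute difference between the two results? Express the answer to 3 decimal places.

Under Łukasiewicz:
  r ∨ p = min(1, a+b) on (0.85, 0.60) = 1.00
  ¬p = 1 − 0.60 = 0.40
  ¬p ∧ q = max(0, a+b−1) on (0.40, 0.89) = 0.29
  (r ∨ p) ∧ (¬p ∧ q) = max(0, a+b−1) on (1.00, 0.29) = 0.29
  → value = 0.2900
Under Zadeh (min–max):
  r ∨ p = max(a, b) on (0.85, 0.60) = 0.85
  ¬p = 1 − 0.60 = 0.40
  ¬p ∧ q = min(a, b) on (0.40, 0.89) = 0.40
  (r ∨ p) ∧ (¬p ∧ q) = min(a, b) on (0.85, 0.40) = 0.40
  → value = 0.4000
|0.2900 − 0.4000| = 0.110

0.110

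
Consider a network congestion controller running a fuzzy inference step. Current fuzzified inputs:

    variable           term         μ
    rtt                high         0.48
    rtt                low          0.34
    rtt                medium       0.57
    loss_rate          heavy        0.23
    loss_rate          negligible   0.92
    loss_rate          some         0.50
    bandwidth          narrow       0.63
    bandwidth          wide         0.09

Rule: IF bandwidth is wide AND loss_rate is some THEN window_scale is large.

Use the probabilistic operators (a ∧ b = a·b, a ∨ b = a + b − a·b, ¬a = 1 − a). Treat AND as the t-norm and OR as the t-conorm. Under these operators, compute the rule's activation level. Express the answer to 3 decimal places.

0.045

firing strength: wide=0.09, some=0.50; AND[a·b] → w = 0.0450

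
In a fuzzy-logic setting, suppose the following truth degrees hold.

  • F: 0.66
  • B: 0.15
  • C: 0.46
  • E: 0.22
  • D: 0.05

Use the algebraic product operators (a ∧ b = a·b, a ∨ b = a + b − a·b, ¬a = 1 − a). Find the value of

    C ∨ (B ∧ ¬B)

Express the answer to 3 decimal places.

¬B = 1 − 0.1500 = 0.8500
B ∧ ¬B = a·b on (0.1500, 0.8500) = 0.1275
C ∨ (B ∧ ¬B) = a + b − a·b on (0.4600, 0.1275) = 0.5289

0.529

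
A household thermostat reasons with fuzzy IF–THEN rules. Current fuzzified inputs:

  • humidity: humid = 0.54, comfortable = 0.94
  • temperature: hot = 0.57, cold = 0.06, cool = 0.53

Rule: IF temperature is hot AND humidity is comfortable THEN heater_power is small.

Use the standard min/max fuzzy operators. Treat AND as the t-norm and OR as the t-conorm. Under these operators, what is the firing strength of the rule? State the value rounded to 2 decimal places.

firing strength: hot=0.57, comfortable=0.94; AND[min(a, b)] → w = 0.57

0.57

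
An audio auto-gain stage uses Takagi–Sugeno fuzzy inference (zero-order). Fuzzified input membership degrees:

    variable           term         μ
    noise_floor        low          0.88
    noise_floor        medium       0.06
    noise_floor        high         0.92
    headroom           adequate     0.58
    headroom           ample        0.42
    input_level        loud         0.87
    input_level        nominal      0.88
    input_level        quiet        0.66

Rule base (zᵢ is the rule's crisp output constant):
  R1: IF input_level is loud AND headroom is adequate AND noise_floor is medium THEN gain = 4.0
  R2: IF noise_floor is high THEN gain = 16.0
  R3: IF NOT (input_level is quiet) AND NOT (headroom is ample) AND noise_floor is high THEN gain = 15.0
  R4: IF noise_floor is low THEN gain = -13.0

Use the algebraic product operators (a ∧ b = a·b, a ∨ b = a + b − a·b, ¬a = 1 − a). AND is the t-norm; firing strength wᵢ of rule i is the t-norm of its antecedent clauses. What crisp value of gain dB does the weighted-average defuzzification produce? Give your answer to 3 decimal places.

3.043

R1 (z=4.0): loud=0.87, adequate=0.58, medium=0.06; AND[a·b] → w = 0.0303
R2 (z=16.0): high=0.92 → w = 0.9200
R3 (z=15.0): ¬quiet=1−0.66=0.34, ¬ample=1−0.42=0.58, high=0.92; AND[a·b] → w = 0.1814
R4 (z=-13.0): low=0.88 → w = 0.8800
Weighted average = (0.0303·4.0 + 0.9200·16.0 + 0.1814·15.0 + 0.8800·-13.0) / (0.0303 + 0.9200 + 0.1814 + 0.8800)
  = 6.1225 / 2.0117 = 3.043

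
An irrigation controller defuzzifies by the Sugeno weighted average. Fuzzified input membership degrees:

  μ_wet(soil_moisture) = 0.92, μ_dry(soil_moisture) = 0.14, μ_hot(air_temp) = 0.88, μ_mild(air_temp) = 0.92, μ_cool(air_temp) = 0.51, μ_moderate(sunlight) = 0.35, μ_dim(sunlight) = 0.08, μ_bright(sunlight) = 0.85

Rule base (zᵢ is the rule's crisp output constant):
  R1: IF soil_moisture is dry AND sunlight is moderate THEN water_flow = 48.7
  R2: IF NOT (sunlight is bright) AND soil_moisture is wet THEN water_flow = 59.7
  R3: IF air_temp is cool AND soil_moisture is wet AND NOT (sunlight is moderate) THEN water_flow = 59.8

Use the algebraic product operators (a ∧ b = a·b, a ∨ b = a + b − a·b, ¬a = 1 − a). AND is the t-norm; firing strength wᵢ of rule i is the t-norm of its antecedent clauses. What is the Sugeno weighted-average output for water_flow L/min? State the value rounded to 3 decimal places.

58.666

R1 (z=48.7): dry=0.14, moderate=0.35; AND[a·b] → w = 0.0490
R2 (z=59.7): ¬bright=1−0.85=0.15, wet=0.92; AND[a·b] → w = 0.1380
R3 (z=59.8): cool=0.51, wet=0.92, ¬moderate=1−0.35=0.65; AND[a·b] → w = 0.3050
Weighted average = (0.0490·48.7 + 0.1380·59.7 + 0.3050·59.8) / (0.0490 + 0.1380 + 0.3050)
  = 28.8627 / 0.4920 = 58.666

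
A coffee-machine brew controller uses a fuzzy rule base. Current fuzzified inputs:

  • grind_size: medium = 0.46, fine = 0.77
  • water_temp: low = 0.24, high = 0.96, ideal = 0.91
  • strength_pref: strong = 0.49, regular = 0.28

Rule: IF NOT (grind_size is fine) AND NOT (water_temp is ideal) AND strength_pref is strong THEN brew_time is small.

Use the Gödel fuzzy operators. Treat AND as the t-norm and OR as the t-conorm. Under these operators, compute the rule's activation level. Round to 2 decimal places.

firing strength: ¬fine=1−0.77=0.23, ¬ideal=1−0.91=0.09, strong=0.49; AND[min(a, b)] → w = 0.09

0.09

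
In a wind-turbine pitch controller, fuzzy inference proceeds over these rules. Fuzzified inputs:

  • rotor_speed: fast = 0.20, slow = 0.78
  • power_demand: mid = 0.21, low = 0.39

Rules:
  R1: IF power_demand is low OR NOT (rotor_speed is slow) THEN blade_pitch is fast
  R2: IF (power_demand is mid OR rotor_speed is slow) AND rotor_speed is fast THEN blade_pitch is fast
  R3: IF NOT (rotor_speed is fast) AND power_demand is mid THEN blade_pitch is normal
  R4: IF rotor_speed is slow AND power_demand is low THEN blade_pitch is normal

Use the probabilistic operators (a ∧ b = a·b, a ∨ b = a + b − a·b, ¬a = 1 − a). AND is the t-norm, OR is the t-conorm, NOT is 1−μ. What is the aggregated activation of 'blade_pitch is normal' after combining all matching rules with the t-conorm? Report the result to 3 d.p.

0.421

R1: low=0.39, ¬slow=1−0.78=0.22; OR[a + b − a·b] → w = 0.5242
R2: (mid=0.21 OR slow=0.78) = 0.8262; AND[a·b] with fast=0.20 → w = 0.1652
R3: ¬fast=1−0.20=0.80, mid=0.21; AND[a·b] → w = 0.1680
R4: slow=0.78, low=0.39; AND[a·b] → w = 0.3042
Rules with consequent 'normal': {R3, R4} → strengths 0.1680, 0.3042
Aggregate via t-conorm [a + b − a·b]: 0.4211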